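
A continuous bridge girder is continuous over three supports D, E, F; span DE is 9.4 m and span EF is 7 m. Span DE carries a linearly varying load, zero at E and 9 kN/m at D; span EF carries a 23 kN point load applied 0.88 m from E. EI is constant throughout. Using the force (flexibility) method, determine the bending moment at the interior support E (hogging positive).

Take M_E as the redundant. Released structure: two simple spans DE and EF with a hinge at E.
Discontinuity in slope at E on the released structure — sum the simple-span end rotations:
  span DE: triangular load, peak 9: 7w₀L³/(360EI) = 145.4/EI
  span EF: point load 23 at a = 0.88: Pab(L + b)/(6LEI) = 38.69/EI
  relative rotation θ_0 = (145.4 + 38.69)/EI = 184/EI
A unit hogging moment at E produces rotation L₁/(3EI) + L₂/(3EI) = 5.467/EI.
Compatibility: M_E·(L₁+L₂)/(3EI) = θ_0, giving M_E = 33.67 kN·m (hogging).

M_E = 33.67 kN·m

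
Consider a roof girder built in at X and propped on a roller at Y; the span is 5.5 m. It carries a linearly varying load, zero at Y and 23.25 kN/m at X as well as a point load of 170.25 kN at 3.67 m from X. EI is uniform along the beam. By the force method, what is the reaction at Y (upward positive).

R_Y = 101.2 kN

Remove the prop at Y; the released (primary) structure is a cantilever built in at X.
Downward deflection at the released point Y due to the loads:
  triangular load, peak 23.25 at the fixed end: w₀L⁴/(30EI) = 709.2/EI
  point load 170.25 at a = 3.67: Pa²(3L − a)/(6EI) = 4903/EI
  δ_0 = 5613/EI
Tip deflection under a unit load at Y: L³/(3EI) = 55.46/EI.
Compatibility at Y: δ_0 − R_Y·δ_{YY} = 0, so R_Y = 5613/55.46 = 101.2 kN.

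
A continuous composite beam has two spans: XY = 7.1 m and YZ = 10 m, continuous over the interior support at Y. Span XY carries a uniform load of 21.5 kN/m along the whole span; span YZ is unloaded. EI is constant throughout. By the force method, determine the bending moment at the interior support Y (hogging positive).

Take M_Y as the redundant. Released structure: two simple spans XY and YZ with a hinge at Y.
Rotations at Y on the released spans (each span's end-slope, ×1/EI):
  span XY: UDL 21.5: wL³/(24EI) = 320.6/EI
  relative rotation θ_0 = (320.6 + 0)/EI = 320.6/EI
A unit hogging moment at Y produces rotation L₁/(3EI) + L₂/(3EI) = 5.7/EI.
Slope continuity at Y: θ_0 = M_Y·5.7/EI, so M_Y = 320.6/5.7 = 56.25 kN·m (hogging).

M_Y = 56.25 kN·m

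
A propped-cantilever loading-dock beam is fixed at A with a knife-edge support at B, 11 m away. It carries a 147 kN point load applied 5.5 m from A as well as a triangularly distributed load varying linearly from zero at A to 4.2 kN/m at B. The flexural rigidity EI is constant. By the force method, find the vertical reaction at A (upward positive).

Remove the prop at B; the released (primary) structure is a cantilever built in at A.
Deflection at B on the released cantilever, summing each load's contribution:
  point load 147 at a = 5.5: Pa²(3L − a)/(6EI) = 20381/EI
  triangular load, peak 4.2 at the free end: 11w₀L⁴/(120EI) = 5637/EI
  δ_0 = 26018/EI
Flexibility coefficient — unit upward force at B: δ_{BB} = L³/(3EI) = 443.7/EI.
The prop prevents deflection at B: R_B = δ_0/δ_{BB} = 26018/443.7 = 58.64 kN.
Vertical equilibrium: R_A = ΣP − R_B = 170.1 − 58.64 = 111.5 kN.

R_A = 111.5 kN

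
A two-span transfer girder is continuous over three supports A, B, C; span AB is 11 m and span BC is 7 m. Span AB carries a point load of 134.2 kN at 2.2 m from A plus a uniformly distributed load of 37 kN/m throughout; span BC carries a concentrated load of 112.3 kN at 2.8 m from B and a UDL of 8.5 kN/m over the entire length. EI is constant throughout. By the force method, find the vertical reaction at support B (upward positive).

R_B = 446.1 kN

Release continuity at B by inserting a hinge; the redundant is the internal moment M_B. The primary structure is two simply-supported spans AB and BC.
Discontinuity in slope at B on the released structure — sum the simple-span end rotations:
  span AB: point load 134.2 at a = 2.2: Pab(L + a)/(6LEI) = 519.6/EI
  span AB: UDL 37: wL³/(24EI) = 2052/EI
  span BC: point load 112.3 at a = 2.8: Pab(L + b)/(6LEI) = 352.2/EI
  span BC: UDL 8.5: wL³/(24EI) = 121.5/EI
  relative rotation θ_0 = (2572 + 473.7)/EI = 3045/EI
A unit hogging moment at B produces rotation L₁/(3EI) + L₂/(3EI) = 6/EI.
Compatibility: M_B·(L₁+L₂)/(3EI) = θ_0, giving M_B = 507.5 kN·m (hogging).
Span AB, ΣM about A with M_B applied at B: R_B^{AB}·11 = 2534 + 507.5, so R_B^{AB} = 276.5 kN and R_A = 541.2 − 276.5 = 264.7 kN.
Span BC, ΣM about C: R_B^{BC}·7 = 679.9 + 507.5, so R_B^{BC} = 169.6 kN and R_C = 171.8 − 169.6 = 2.164 kN.
R_B = 276.5 + 169.6 = 446.1 kN.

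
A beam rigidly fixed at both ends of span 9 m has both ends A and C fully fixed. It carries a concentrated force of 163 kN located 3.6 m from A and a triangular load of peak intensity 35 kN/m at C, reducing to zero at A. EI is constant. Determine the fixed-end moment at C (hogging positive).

Release both end moments; the primary structure is a simply-supported span AC with redundants M_A and M_C.
On the primary (simply-supported) span, the end slopes from the loading are:
  at A: point load 163 at a = 3.6: Pab(L + b)/(6LEI) = 845/EI
  at C: point load 163 at a = 3.6: Pab(L + a)/(6LEI) = 739.4/EI
  at A: triangular load, peak 35: 7w₀L³/(360EI) = 496.1/EI
  at C: triangular load, peak 35: w₀L³/(45EI) = 567/EI
  θ_A0 = 1341/EI,  θ_C0 = 1306/EI
Flexibility coefficients: a unit moment at one end gives L/(3EI) there and L/(6EI) at the far end, so f₁₁ = f₂₂ = 3/EI and f₁₂ = f₂₁ = 1.5/EI.
Compatibility — zero rotation at each built-in end:
  3 M_A + 1.5 M_C = 1341
  1.5 M_A + 3 M_C = 1306
Solving the pair gives M_A = 305.7 kN·m and M_C = 282.6 kN·m (hogging).

M_C = 282.6 kN·m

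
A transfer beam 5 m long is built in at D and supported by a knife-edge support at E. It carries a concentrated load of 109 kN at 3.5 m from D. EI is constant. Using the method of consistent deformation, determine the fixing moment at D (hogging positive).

Take the reaction at E as the redundant and release it; the primary structure is a cantilever fixed at D.
Downward deflection at the released point E due to the loads:
  point load 109 at a = 3.5: Pa²(3L − a)/(6EI) = 2559/EI
Tip deflection under a unit load at E: L³/(3EI) = 41.67/EI.
The prop prevents deflection at E: R_E = δ_0/δ_{EE} = 2559/41.67 = 61.42 kN.
Moment equilibrium about D: M_D = Σ(load moments about D) − R_E·L = 381.5 − 61.42×5 = 74.39 kN·m.

M_D = 74.39 kN·m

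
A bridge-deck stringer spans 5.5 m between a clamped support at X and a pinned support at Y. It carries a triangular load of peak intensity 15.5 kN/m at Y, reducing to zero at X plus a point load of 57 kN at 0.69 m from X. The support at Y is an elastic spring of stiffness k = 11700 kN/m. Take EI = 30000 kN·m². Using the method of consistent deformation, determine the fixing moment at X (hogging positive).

Choose R_Y as the redundant. The primary structure is the cantilever fixed at X.
Deflection at Y on the released cantilever, summing each load's contribution:
  triangular load, peak 15.5 at the free end: 11w₀L⁴/(120EI) = 1300/EI
  point load 57 at a = 0.69: Pa²(3L − a)/(6EI) = 71.51/EI
  δ_0 = 1372/EI
Tip deflection under a unit load at Y: L³/(3EI) = 55.46/EI.
With EI = 30000 kN·m²: δ_0 = 0.045722 m and δ_{YY} = 0.001849 m/kN.
Compatibility — the spring shortens by R_Y/k under the reaction it provides: δ_0 − R_Y·δ_{YY} = R_Y/k. With 1/k = 0.000085 m/kN, R_Y = δ_0 / (δ_{YY} + 1/k) = 0.045722 / (0.001849 + 0.000085) = 23.64 kN.
Moment equilibrium about X: M_X = Σ(load moments about X) − R_Y·L = 195.6 − 23.64×5.5 = 65.6 kN·m.

M_X = 65.6 kN·m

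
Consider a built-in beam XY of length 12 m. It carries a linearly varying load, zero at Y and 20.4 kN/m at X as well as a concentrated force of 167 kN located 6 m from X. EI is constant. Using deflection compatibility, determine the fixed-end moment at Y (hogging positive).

Release both end moments; the primary structure is a simply-supported span XY with redundants M_X and M_Y.
End rotations of the released simple span under the applied load (×1/EI):
  at X: triangular load, peak 20.4: w₀L³/(45EI) = 783.4/EI
  at Y: triangular load, peak 20.4: 7w₀L³/(360EI) = 685.4/EI
  at X: point load 167 at a = 6: Pab(L + b)/(6LEI) = 1503/EI
  at Y: point load 167 at a = 6: Pab(L + a)/(6LEI) = 1503/EI
  θ_X0 = 2286/EI,  θ_Y0 = 2188/EI
Flexibility coefficients: a unit moment at one end gives L/(3EI) there and L/(6EI) at the far end, so f₁₁ = f₂₂ = 4/EI and f₁₂ = f₂₁ = 2/EI.
Compatibility — zero rotation at each built-in end:
  4 M_X + 2 M_Y = 2286
  2 M_X + 4 M_Y = 2188
Solving the pair gives M_X = 397.4 kN·m and M_Y = 348.4 kN·m (hogging).

M_Y = 348.4 kN·m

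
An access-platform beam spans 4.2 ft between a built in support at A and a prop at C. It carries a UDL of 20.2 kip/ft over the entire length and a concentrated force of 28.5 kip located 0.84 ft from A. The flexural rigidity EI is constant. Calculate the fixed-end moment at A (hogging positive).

M_A = 61.78 kip·ft

Choose R_C as the redundant. The primary structure is the cantilever fixed at A.
Downward deflection at the released point C due to the loads:
  UDL 20.2: wL⁴/(8EI) = 785.7/EI
  point load 28.5 at a = 0.84: Pa²(3L − a)/(6EI) = 39.41/EI
  δ_0 = 825.1/EI
Flexibility coefficient — unit upward force at C: δ_{CC} = L³/(3EI) = 24.7/EI.
Compatibility at C: δ_0 − R_C·δ_{CC} = 0, so R_C = 825.1/24.7 = 33.41 kip.
Moment equilibrium about A: M_A = Σ(load moments about A) − R_C·L = 202.1 − 33.41×4.2 = 61.78 kip·ft.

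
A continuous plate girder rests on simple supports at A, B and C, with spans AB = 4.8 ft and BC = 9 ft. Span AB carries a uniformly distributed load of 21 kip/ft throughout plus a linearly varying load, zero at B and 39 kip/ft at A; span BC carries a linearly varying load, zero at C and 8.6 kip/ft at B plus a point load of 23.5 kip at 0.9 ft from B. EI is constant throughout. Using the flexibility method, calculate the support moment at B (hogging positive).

M_B = 81.35 kip·ft

Insert a hinge at B; M_B is the redundant, and each span becomes simply supported.
Rotations at B on the released spans (each span's end-slope, ×1/EI):
  span AB: UDL 21: wL³/(24EI) = 96.77/EI
  span AB: triangular load, peak 39: 7w₀L³/(360EI) = 83.87/EI
  span BC: triangular load, peak 8.6: w₀L³/(45EI) = 139.3/EI
  span BC: point load 23.5 at a = 0.9: Pab(L + b)/(6LEI) = 54.25/EI
  relative rotation θ_0 = (180.6 + 193.6)/EI = 374.2/EI
A unit hogging moment at B produces rotation L₁/(3EI) + L₂/(3EI) = 4.6/EI.
Compatibility: M_B·(L₁+L₂)/(3EI) = θ_0, giving M_B = 81.35 kip·ft (hogging).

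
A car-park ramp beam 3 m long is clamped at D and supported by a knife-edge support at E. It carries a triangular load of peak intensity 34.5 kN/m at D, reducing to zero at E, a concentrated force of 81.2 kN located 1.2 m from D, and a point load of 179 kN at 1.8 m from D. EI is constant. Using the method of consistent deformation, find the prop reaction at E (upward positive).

Choose R_E as the redundant. The primary structure is the cantilever fixed at D.
Deflection at E on the released cantilever, summing each load's contribution:
  triangular load, peak 34.5 at the fixed end: w₀L⁴/(30EI) = 93.15/EI
  point load 81.2 at a = 1.2: Pa²(3L − a)/(6EI) = 152/EI
  point load 179 at a = 1.8: Pa²(3L − a)/(6EI) = 696/EI
  δ_0 = 941.1/EI
Tip deflection under a unit load at E: L³/(3EI) = 9/EI.
The prop prevents deflection at E: R_E = δ_0/δ_{EE} = 941.1/9 = 104.6 kN.

R_E = 104.6 kN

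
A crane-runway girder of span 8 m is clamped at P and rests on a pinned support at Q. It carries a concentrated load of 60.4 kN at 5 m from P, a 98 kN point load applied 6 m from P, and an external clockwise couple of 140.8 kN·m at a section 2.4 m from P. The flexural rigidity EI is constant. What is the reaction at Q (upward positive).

R_Q = 103.5 kN

Remove the prop at Q; the released (primary) structure is a cantilever built in at P.
Deflection at Q on the released cantilever, summing each load's contribution:
  point load 60.4 at a = 5: Pa²(3L − a)/(6EI) = 4782/EI
  point load 98 at a = 6: Pa²(3L − a)/(6EI) = 10584/EI
  clockwise couple 140.8 at a = 2.4: M₀a(2L − a)/(2EI) = 2298/EI
  δ_0 = 17664/EI
Tip deflection under a unit load at Q: L³/(3EI) = 170.7/EI.
The prop prevents deflection at Q: R_Q = δ_0/δ_{QQ} = 17664/170.7 = 103.5 kN.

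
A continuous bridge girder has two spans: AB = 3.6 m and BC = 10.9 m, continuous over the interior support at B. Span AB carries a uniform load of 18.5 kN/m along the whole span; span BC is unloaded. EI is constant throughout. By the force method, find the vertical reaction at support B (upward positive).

R_B = 36.05 kN

Release continuity at B by inserting a hinge; the redundant is the internal moment M_B. The primary structure is two simply-supported spans AB and BC.
Rotations at B on the released spans (each span's end-slope, ×1/EI):
  span AB: UDL 18.5: wL³/(24EI) = 35.96/EI
  relative rotation θ_0 = (35.96 + 0)/EI = 35.96/EI
A unit hogging moment at B produces rotation L₁/(3EI) + L₂/(3EI) = 4.833/EI.
Slope continuity at B: θ_0 = M_B·4.833/EI, so M_B = 35.96/4.833 = 7.441 kN·m (hogging).
Span AB, ΣM about A with M_B applied at B: R_B^{AB}·3.6 = 119.9 + 7.441, so R_B^{AB} = 35.37 kN and R_A = 66.6 − 35.37 = 31.23 kN.
Span BC, ΣM about C: R_B^{BC}·10.9 = 0 + 7.441, so R_B^{BC} = 0.6826 kN and R_C = 0 − 0.6826 = -0.6826 kN.
R_B = 35.37 + 0.6826 = 36.05 kN.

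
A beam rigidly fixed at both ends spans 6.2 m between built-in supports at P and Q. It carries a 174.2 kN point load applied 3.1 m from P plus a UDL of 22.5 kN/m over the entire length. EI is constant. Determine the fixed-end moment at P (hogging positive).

Take the two fixed-end moments M_P, M_Q as redundants; the released structure is the simple span PQ.
Simple-span end rotations at P and Q under the given loads:
  at P: point load 174.2 at a = 3.1: Pab(L + b)/(6LEI) = 418.5/EI
  at Q: point load 174.2 at a = 3.1: Pab(L + a)/(6LEI) = 418.5/EI
  at P: UDL 22.5: wL³/(24EI) = 223.4/EI
  at Q: UDL 22.5: wL³/(24EI) = 223.4/EI
  θ_P0 = 641.9/EI,  θ_Q0 = 641.9/EI
Flexibility coefficients: a unit moment at one end gives L/(3EI) there and L/(6EI) at the far end, so f₁₁ = f₂₂ = 2.067/EI and f₁₂ = f₂₁ = 1.033/EI.
Compatibility — zero rotation at each built-in end:
  2.067 M_P + 1.033 M_Q = 641.9
  1.033 M_P + 2.067 M_Q = 641.9
Solving the pair gives M_P = 207.1 kN·m and M_Q = 207.1 kN·m (hogging).

M_P = 207.1 kN·m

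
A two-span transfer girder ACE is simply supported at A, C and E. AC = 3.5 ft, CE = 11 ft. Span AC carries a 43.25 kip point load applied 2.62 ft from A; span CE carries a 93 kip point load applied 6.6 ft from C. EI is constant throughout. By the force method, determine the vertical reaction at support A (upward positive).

Insert a hinge at C; M_C is the redundant, and each span becomes simply supported.
Rotations at C on the released spans (each span's end-slope, ×1/EI):
  span AC: point load 43.25 at a = 2.62: Pab(L + a)/(6LEI) = 29.06/EI
  span CE: point load 93 at a = 6.6: Pab(L + b)/(6LEI) = 630.2/EI
  relative rotation θ_0 = (29.06 + 630.2)/EI = 659.2/EI
A unit hogging moment at C produces rotation L₁/(3EI) + L₂/(3EI) = 4.833/EI.
Slope continuity at C: θ_0 = M_C·4.833/EI, so M_C = 659.2/4.833 = 136.4 kip·ft (hogging).
Span AC, ΣM about A with M_C applied at C: R_C^{AC}·3.5 = 113.3 + 136.4, so R_C^{AC} = 71.34 kip and R_A = 43.25 − 71.34 = -28.09 kip.

R_A = -28.09 kip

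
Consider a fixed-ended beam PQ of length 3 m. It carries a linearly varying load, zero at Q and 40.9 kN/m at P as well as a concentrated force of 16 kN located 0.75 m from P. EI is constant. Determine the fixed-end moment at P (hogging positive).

Release both end moments; the primary structure is a simply-supported span PQ with redundants M_P and M_Q.
End rotations of the released simple span under the applied load (×1/EI):
  at P: triangular load, peak 40.9: w₀L³/(45EI) = 24.54/EI
  at Q: triangular load, peak 40.9: 7w₀L³/(360EI) = 21.47/EI
  at P: point load 16 at a = 0.75: Pab(L + b)/(6LEI) = 7.875/EI
  at Q: point load 16 at a = 0.75: Pab(L + a)/(6LEI) = 5.625/EI
  θ_P0 = 32.41/EI,  θ_Q0 = 27.1/EI
Flexibility coefficients: a unit moment at one end gives L/(3EI) there and L/(6EI) at the far end, so f₁₁ = f₂₂ = 1/EI and f₁₂ = f₂₁ = 0.5/EI.
Compatibility — zero rotation at each built-in end:
  1 M_P + 0.5 M_Q = 32.41
  0.5 M_P + 1 M_Q = 27.1
Solving the pair gives M_P = 25.16 kN·m and M_Q = 14.52 kN·m (hogging).

M_P = 25.16 kN·m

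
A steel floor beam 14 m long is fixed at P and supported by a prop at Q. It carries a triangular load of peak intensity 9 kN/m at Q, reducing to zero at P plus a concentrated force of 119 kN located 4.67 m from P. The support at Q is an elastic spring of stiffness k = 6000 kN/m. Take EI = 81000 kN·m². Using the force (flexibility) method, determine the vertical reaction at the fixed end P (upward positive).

Choose R_Q as the redundant. The primary structure is the cantilever fixed at P.
Free-end deflection of the primary structure under the applied loading (downward +):
  triangular load, peak 9 at the free end: 11w₀L⁴/(120EI) = 31693/EI
  point load 119 at a = 4.67: Pa²(3L − a)/(6EI) = 16147/EI
  δ_0 = 47840/EI
Flexibility coefficient — unit upward force at Q: δ_{QQ} = L³/(3EI) = 914.7/EI.
With EI = 81000 kN·m²: δ_0 = 0.59062 m and δ_{QQ} = 0.011292 m/kN.
Compatibility — the spring shortens by R_Q/k under the reaction it provides: δ_0 − R_Q·δ_{QQ} = R_Q/k. With 1/k = 0.000167 m/kN, R_Q = δ_0 / (δ_{QQ} + 1/k) = 0.59062 / (0.011292 + 0.000167) = 51.54 kN.
Vertical equilibrium: R_P = ΣP − R_Q = 182 − 51.54 = 130.5 kN.

R_P = 130.5 kN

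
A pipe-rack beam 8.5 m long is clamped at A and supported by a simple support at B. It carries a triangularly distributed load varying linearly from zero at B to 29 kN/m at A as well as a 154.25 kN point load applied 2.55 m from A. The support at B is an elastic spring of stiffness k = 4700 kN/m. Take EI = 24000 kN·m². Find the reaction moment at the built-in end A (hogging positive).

M_A = 382.7 kN·m

Choose R_B as the redundant. The primary structure is the cantilever fixed at A.
Deflection at B on the released cantilever, summing each load's contribution:
  triangular load, peak 29 at the fixed end: w₀L⁴/(30EI) = 5046/EI
  point load 154.25 at a = 2.55: Pa²(3L − a)/(6EI) = 3837/EI
  δ_0 = 8883/EI
Flexibility coefficient — unit upward force at B: δ_{BB} = L³/(3EI) = 204.7/EI.
With EI = 24000 kN·m²: δ_0 = 0.37011 m and δ_{BB} = 0.00853 m/kN.
Compatibility — the spring shortens by R_B/k under the reaction it provides: δ_0 − R_B·δ_{BB} = R_B/k. With 1/k = 0.000213 m/kN, R_B = δ_0 / (δ_{BB} + 1/k) = 0.37011 / (0.00853 + 0.000213) = 42.34 kN.
Moment equilibrium about A: M_A = Σ(load moments about A) − R_B·L = 742.5 − 42.34×8.5 = 382.7 kN·m.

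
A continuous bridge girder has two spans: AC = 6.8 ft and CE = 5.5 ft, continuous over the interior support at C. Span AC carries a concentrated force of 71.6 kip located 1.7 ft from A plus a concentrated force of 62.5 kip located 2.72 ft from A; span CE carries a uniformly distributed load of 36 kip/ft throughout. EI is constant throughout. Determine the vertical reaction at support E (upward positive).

Release continuity at C by inserting a hinge; the redundant is the internal moment M_C. The primary structure is two simply-supported spans AC and CE.
Rotations at C on the released spans (each span's end-slope, ×1/EI):
  span AC: point load 71.6 at a = 1.7: Pab(L + a)/(6LEI) = 129.3/EI
  span AC: point load 62.5 at a = 2.72: Pab(L + a)/(6LEI) = 161.8/EI
  span CE: UDL 36: wL³/(24EI) = 249.6/EI
  relative rotation θ_0 = (291.2 + 249.6)/EI = 540.7/EI
A unit hogging moment at C produces rotation L₁/(3EI) + L₂/(3EI) = 4.1/EI.
Slope continuity at C: θ_0 = M_C·4.1/EI, so M_C = 540.7/4.1 = 131.9 kip·ft (hogging).
Span CE, ΣM about E: R_C^{CE}·5.5 = 544.5 + 131.9, so R_C^{CE} = 123 kip and R_E = 198 − 123 = 75.02 kip.

R_E = 75.02 kip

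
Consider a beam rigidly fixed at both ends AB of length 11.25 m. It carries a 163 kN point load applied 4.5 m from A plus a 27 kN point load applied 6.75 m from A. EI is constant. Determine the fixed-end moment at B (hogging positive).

M_B = 219.8 kN·m

Release both end moments; the primary structure is a simply-supported span AB with redundants M_A and M_B.
Simple-span end rotations at A and B under the given loads:
  at A: point load 163 at a = 4.5: Pab(L + b)/(6LEI) = 1320/EI
  at B: point load 163 at a = 4.5: Pab(L + a)/(6LEI) = 1155/EI
  at A: point load 27 at a = 6.75: Pab(L + b)/(6LEI) = 191.4/EI
  at B: point load 27 at a = 6.75: Pab(L + a)/(6LEI) = 218.7/EI
  θ_A0 = 1512/EI,  θ_B0 = 1374/EI
Flexibility coefficients: a unit moment at one end gives L/(3EI) there and L/(6EI) at the far end, so f₁₁ = f₂₂ = 3.75/EI and f₁₂ = f₂₁ = 1.875/EI.
Compatibility — zero rotation at each built-in end:
  3.75 M_A + 1.875 M_B = 1512
  1.875 M_A + 3.75 M_B = 1374
Solving the pair gives M_A = 293.2 kN·m and M_B = 219.8 kN·m (hogging).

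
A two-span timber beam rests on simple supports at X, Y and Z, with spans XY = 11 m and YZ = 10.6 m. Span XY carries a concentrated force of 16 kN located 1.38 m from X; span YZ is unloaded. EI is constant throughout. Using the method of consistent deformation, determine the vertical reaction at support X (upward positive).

R_X = 13.49 kN

Take M_Y as the redundant. Released structure: two simple spans XY and YZ with a hinge at Y.
Rotations at Y on the released spans (each span's end-slope, ×1/EI):
  span XY: point load 16 at a = 1.38: Pab(L + a)/(6LEI) = 39.84/EI
  relative rotation θ_0 = (39.84 + 0)/EI = 39.84/EI
A unit hogging moment at Y produces rotation L₁/(3EI) + L₂/(3EI) = 7.2/EI.
Slope continuity at Y: θ_0 = M_Y·7.2/EI, so M_Y = 39.84/7.2 = 5.534 kN·m (hogging).
Span XY, ΣM about X with M_Y applied at Y: R_Y^{XY}·11 = 22.08 + 5.534, so R_Y^{XY} = 2.51 kN and R_X = 16 − 2.51 = 13.49 kN.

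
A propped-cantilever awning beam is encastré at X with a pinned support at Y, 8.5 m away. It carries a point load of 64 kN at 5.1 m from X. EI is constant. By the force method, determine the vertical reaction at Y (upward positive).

Choose R_Y as the redundant. The primary structure is the cantilever fixed at X.
Free-end deflection of the primary structure under the applied loading (downward +):
  point load 64 at a = 5.1: Pa²(3L − a)/(6EI) = 5660/EI
Tip deflection under a unit load at Y: L³/(3EI) = 204.7/EI.
The prop prevents deflection at Y: R_Y = δ_0/δ_{YY} = 5660/204.7 = 27.65 kN.

R_Y = 27.65 kN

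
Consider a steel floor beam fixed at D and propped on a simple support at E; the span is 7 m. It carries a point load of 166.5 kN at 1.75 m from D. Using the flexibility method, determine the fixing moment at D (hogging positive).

M_D = 191.2 kN·m

Remove the prop at E; the released (primary) structure is a cantilever built in at D.
Primary-structure tip deflection at E by superposition:
  point load 166.5 at a = 1.75: Pa²(3L − a)/(6EI) = 1636/EI
Tip deflection under a unit load at E: L³/(3EI) = 114.3/EI.
Compatibility at E: δ_0 − R_E·δ_{EE} = 0, so R_E = 1636/114.3 = 14.31 kN.
Moment equilibrium about D: M_D = Σ(load moments about D) − R_E·L = 291.4 − 14.31×7 = 191.2 kN·m.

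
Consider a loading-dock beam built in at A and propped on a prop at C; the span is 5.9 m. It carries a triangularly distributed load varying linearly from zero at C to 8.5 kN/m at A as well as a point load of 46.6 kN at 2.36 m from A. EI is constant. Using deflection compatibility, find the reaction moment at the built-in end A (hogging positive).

M_A = 72.51 kN·m

Release the roller at C. Primary structure: cantilever fixed at A.
Downward deflection at the released point C due to the loads:
  triangular load, peak 8.5 at the fixed end: w₀L⁴/(30EI) = 343.3/EI
  point load 46.6 at a = 2.36: Pa²(3L − a)/(6EI) = 663.6/EI
  δ_0 = 1007/EI
Tip deflection under a unit load at C: L³/(3EI) = 68.46/EI.
The prop prevents deflection at C: R_C = δ_0/δ_{CC} = 1007/68.46 = 14.71 kN.
Moment equilibrium about A: M_A = Σ(load moments about A) − R_C·L = 159.3 − 14.71×5.9 = 72.51 kN·m.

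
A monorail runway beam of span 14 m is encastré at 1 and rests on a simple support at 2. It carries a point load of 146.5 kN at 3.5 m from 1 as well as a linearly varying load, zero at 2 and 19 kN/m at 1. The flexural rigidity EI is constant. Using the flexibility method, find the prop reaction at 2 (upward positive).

R_2 = 39.19 kN

Take the reaction at 2 as the redundant and release it; the primary structure is a cantilever fixed at 1.
Free-end deflection of the primary structure under the applied loading (downward +):
  point load 146.5 at a = 3.5: Pa²(3L − a)/(6EI) = 11516/EI
  triangular load, peak 19 at the fixed end: w₀L⁴/(30EI) = 24330/EI
  δ_0 = 35846/EI
Flexibility coefficient — unit upward force at 2: δ_{22} = L³/(3EI) = 914.7/EI.
Compatibility at 2: δ_0 − R_2·δ_{22} = 0, so R_2 = 35846/914.7 = 39.19 kN.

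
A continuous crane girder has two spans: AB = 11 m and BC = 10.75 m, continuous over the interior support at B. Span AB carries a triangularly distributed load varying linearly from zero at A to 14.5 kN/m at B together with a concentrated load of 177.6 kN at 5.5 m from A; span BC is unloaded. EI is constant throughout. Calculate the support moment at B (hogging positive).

M_B = 244.4 kN·m

Insert a hinge at B; M_B is the redundant, and each span becomes simply supported.
Rotations at B on the released spans (each span's end-slope, ×1/EI):
  span AB: triangular load, peak 14.5: w₀L³/(45EI) = 428.9/EI
  span AB: point load 177.6 at a = 5.5: Pab(L + a)/(6LEI) = 1343/EI
  relative rotation θ_0 = (1772 + 0)/EI = 1772/EI
A unit hogging moment at B produces rotation L₁/(3EI) + L₂/(3EI) = 7.25/EI.
Slope continuity at B: θ_0 = M_B·7.25/EI, so M_B = 1772/7.25 = 244.4 kN·m (hogging).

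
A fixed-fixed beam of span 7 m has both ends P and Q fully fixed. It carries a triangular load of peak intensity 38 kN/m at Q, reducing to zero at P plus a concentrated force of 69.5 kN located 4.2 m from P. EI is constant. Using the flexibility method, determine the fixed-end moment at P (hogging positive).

M_P = 108.8 kN·m

Take the two fixed-end moments M_P, M_Q as redundants; the released structure is the simple span PQ.
End rotations of the released simple span under the applied load (×1/EI):
  at P: triangular load, peak 38: 7w₀L³/(360EI) = 253.4/EI
  at Q: triangular load, peak 38: w₀L³/(45EI) = 289.6/EI
  at P: point load 69.5 at a = 4.2: Pab(L + b)/(6LEI) = 190.7/EI
  at Q: point load 69.5 at a = 4.2: Pab(L + a)/(6LEI) = 218/EI
  θ_P0 = 444.1/EI,  θ_Q0 = 507.6/EI
Flexibility coefficients: a unit moment at one end gives L/(3EI) there and L/(6EI) at the far end, so f₁₁ = f₂₂ = 2.333/EI and f₁₂ = f₂₁ = 1.167/EI.
Compatibility — zero rotation at each built-in end:
  2.333 M_P + 1.167 M_Q = 444.1
  1.167 M_P + 2.333 M_Q = 507.6
Solving the pair gives M_P = 108.8 kN·m and M_Q = 163.2 kN·m (hogging).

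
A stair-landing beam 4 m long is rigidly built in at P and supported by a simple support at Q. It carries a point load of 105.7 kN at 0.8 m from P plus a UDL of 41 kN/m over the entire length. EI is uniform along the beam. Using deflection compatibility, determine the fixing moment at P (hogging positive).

Choose R_Q as the redundant. The primary structure is the cantilever fixed at P.
Deflection at Q on the released cantilever, summing each load's contribution:
  point load 105.7 at a = 0.8: Pa²(3L − a)/(6EI) = 126.3/EI
  UDL 41: wL⁴/(8EI) = 1312/EI
  δ_0 = 1438/EI
Flexibility coefficient — unit upward force at Q: δ_{QQ} = L³/(3EI) = 21.33/EI.
The prop prevents deflection at Q: R_Q = δ_0/δ_{QQ} = 1438/21.33 = 67.42 kN.
Moment equilibrium about P: M_P = Σ(load moments about P) − R_Q·L = 412.6 − 67.42×4 = 142.9 kN·m.

M_P = 142.9 kN·m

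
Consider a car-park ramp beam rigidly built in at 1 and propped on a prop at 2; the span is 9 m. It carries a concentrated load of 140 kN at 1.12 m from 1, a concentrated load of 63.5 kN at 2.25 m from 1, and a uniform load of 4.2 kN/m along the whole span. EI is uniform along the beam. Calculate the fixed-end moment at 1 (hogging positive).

Choose R_2 as the redundant. The primary structure is the cantilever fixed at 1.
Downward deflection at the released point 2 due to the loads:
  point load 140 at a = 1.12: Pa²(3L − a)/(6EI) = 757.5/EI
  point load 63.5 at a = 2.25: Pa²(3L − a)/(6EI) = 1326/EI
  UDL 4.2: wL⁴/(8EI) = 3445/EI
  δ_0 = 5528/EI
Tip deflection under a unit load at 2: L³/(3EI) = 243/EI.
The prop prevents deflection at 2: R_2 = δ_0/δ_{22} = 5528/243 = 22.75 kN.
Moment equilibrium about 1: M_1 = Σ(load moments about 1) − R_2·L = 469.8 − 22.75×9 = 265 kN·m.

M_1 = 265 kN·m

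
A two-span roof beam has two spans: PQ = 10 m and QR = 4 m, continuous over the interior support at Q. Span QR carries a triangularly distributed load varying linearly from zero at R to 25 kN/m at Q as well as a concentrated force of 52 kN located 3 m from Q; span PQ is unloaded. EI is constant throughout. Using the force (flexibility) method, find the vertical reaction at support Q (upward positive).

Take M_Q as the redundant. Released structure: two simple spans PQ and QR with a hinge at Q.
End slopes at the hinge Q, treating each span as simply supported:
  span QR: triangular load, peak 25: w₀L³/(45EI) = 35.56/EI
  span QR: point load 52 at a = 3: Pab(L + b)/(6LEI) = 32.5/EI
  relative rotation θ_0 = (0 + 68.06)/EI = 68.06/EI
A unit hogging moment at Q produces rotation L₁/(3EI) + L₂/(3EI) = 4.667/EI.
Compatibility: M_Q·(L₁+L₂)/(3EI) = θ_0, giving M_Q = 14.58 kN·m (hogging).
Span PQ, ΣM about P with M_Q applied at Q: R_Q^{PQ}·10 = 0 + 14.58, so R_Q^{PQ} = 1.458 kN and R_P = 0 − 1.458 = -1.458 kN.
Span QR, ΣM about R: R_Q^{QR}·4 = 185.3 + 14.58, so R_Q^{QR} = 49.98 kN and R_R = 102 − 49.98 = 52.02 kN.
R_Q = 1.458 + 49.98 = 51.44 kN.

R_Q = 51.44 kN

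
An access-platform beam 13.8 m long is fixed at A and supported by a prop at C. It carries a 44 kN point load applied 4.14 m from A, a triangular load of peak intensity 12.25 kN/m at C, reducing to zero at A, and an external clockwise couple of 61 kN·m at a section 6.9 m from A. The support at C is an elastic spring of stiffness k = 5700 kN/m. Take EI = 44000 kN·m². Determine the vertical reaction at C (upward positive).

R_C = 56.31 kN

Take the reaction at C as the redundant and release it; the primary structure is a cantilever fixed at A.
Downward deflection at the released point C due to the loads:
  point load 44 at a = 4.14: Pa²(3L − a)/(6EI) = 4683/EI
  triangular load, peak 12.25 at the free end: 11w₀L⁴/(120EI) = 40725/EI
  clockwise couple 61 at a = 6.9: M₀a(2L − a)/(2EI) = 4356/EI
  δ_0 = 49765/EI
Tip deflection under a unit load at C: L³/(3EI) = 876/EI.
With EI = 44000 kN·m²: δ_0 = 1.131 m and δ_{CC} = 0.01991 m/kN.
Compatibility — the spring shortens by R_C/k under the reaction it provides: δ_0 − R_C·δ_{CC} = R_C/k. With 1/k = 0.000175 m/kN, R_C = δ_0 / (δ_{CC} + 1/k) = 1.131 / (0.01991 + 0.000175) = 56.31 kN.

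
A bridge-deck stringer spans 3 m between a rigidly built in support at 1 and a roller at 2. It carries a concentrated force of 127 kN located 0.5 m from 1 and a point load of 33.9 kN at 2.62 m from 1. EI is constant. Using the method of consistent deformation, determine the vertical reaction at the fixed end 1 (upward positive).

Remove the prop at 2; the released (primary) structure is a cantilever built in at 1.
Deflection at 2 on the released cantilever, summing each load's contribution:
  point load 127 at a = 0.5: Pa²(3L − a)/(6EI) = 44.98/EI
  point load 33.9 at a = 2.62: Pa²(3L − a)/(6EI) = 247.4/EI
  δ_0 = 292.4/EI
Flexibility coefficient — unit upward force at 2: δ_{22} = L³/(3EI) = 9/EI.
The prop prevents deflection at 2: R_2 = δ_0/δ_{22} = 292.4/9 = 32.49 kN.
Vertical equilibrium: R_1 = ΣP − R_2 = 160.9 − 32.49 = 128.4 kN.

R_1 = 128.4 kN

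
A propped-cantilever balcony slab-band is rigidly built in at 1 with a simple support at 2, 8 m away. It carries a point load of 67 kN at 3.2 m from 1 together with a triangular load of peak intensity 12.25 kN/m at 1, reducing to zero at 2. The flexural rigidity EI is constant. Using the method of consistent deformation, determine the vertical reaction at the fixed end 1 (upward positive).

R_1 = 92.26 kN

Take the reaction at 2 as the redundant and release it; the primary structure is a cantilever fixed at 1.
Free-end deflection of the primary structure under the applied loading (downward +):
  point load 67 at a = 3.2: Pa²(3L − a)/(6EI) = 2378/EI
  triangular load, peak 12.25 at the fixed end: w₀L⁴/(30EI) = 1673/EI
  δ_0 = 4051/EI
Flexibility coefficient — unit upward force at 2: δ_{22} = L³/(3EI) = 170.7/EI.
Compatibility at 2: δ_0 − R_2·δ_{22} = 0, so R_2 = 4051/170.7 = 23.74 kN.
Vertical equilibrium: R_1 = ΣP − R_2 = 116 − 23.74 = 92.26 kN.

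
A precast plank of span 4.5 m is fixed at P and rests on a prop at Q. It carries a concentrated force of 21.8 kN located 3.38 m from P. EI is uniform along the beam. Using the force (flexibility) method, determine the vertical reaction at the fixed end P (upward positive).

R_P = 7.971 kN

Release the roller at Q. Primary structure: cantilever fixed at P.
Primary-structure tip deflection at Q by superposition:
  point load 21.8 at a = 3.38: Pa²(3L − a)/(6EI) = 420.1/EI
Flexibility coefficient — unit upward force at Q: δ_{QQ} = L³/(3EI) = 30.38/EI.
Compatibility at Q: δ_0 − R_Q·δ_{QQ} = 0, so R_Q = 420.1/30.38 = 13.83 kN.
Vertical equilibrium: R_P = ΣP − R_Q = 21.8 − 13.83 = 7.971 kN.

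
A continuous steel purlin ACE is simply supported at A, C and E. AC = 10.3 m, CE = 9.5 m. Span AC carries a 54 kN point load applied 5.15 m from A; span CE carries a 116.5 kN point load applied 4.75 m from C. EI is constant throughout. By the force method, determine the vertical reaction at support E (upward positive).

Release continuity at C by inserting a hinge; the redundant is the internal moment M_C. The primary structure is two simply-supported spans AC and CE.
Rotations at C on the released spans (each span's end-slope, ×1/EI):
  span AC: point load 54 at a = 5.15: Pab(L + a)/(6LEI) = 358.1/EI
  span CE: point load 116.5 at a = 4.75: Pab(L + b)/(6LEI) = 657.1/EI
  relative rotation θ_0 = (358.1 + 657.1)/EI = 1015/EI
A unit hogging moment at C produces rotation L₁/(3EI) + L₂/(3EI) = 6.6/EI.
Compatibility: M_C·(L₁+L₂)/(3EI) = θ_0, giving M_C = 153.8 kN·m (hogging).
Span CE, ΣM about E: R_C^{CE}·9.5 = 553.4 + 153.8, so R_C^{CE} = 74.44 kN and R_E = 116.5 − 74.44 = 42.06 kN.

R_E = 42.06 kN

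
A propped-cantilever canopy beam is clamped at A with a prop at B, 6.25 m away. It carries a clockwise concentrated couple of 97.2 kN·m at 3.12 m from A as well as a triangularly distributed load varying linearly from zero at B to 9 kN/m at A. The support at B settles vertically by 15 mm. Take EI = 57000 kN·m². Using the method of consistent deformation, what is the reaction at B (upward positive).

R_B = 12.6 kN

Take the reaction at B as the redundant and release it; the primary structure is a cantilever fixed at A.
Downward deflection at the released point B due to the loads:
  clockwise couple 97.2 at a = 3.12: M₀a(2L − a)/(2EI) = 1422/EI
  triangular load, peak 9 at the fixed end: w₀L⁴/(30EI) = 457.8/EI
  δ_0 = 1880/EI
Tip deflection under a unit load at B: L³/(3EI) = 81.38/EI.
With EI = 57000 kN·m²: δ_0 = 0.032984 m and δ_{BB} = 0.001428 m/kN.
Compatibility — the beam at B must follow the support down by 0.015 m: δ_0 − R_B·δ_{BB} = 0.015, so R_B = (0.032984 − 0.015)/0.001428 = 12.6 kN.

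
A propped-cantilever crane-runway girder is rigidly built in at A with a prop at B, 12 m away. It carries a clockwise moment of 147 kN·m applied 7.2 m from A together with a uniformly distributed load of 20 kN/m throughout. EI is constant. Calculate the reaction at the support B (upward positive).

Choose R_B as the redundant. The primary structure is the cantilever fixed at A.
Free-end deflection of the primary structure under the applied loading (downward +):
  clockwise couple 147 at a = 7.2: M₀a(2L − a)/(2EI) = 8891/EI
  UDL 20: wL⁴/(8EI) = 51840/EI
  δ_0 = 60731/EI
Flexibility coefficient — unit upward force at B: δ_{BB} = L³/(3EI) = 576/EI.
Compatibility at B: δ_0 − R_B·δ_{BB} = 0, so R_B = 60731/576 = 105.4 kN.

R_B = 105.4 kN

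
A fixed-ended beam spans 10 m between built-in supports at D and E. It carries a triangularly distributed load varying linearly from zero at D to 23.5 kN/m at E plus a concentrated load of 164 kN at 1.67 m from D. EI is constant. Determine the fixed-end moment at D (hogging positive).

Take the two fixed-end moments M_D, M_E as redundants; the released structure is the simple span DE.
End rotations of the released simple span under the applied load (×1/EI):
  at D: triangular load, peak 23.5: 7w₀L³/(360EI) = 456.9/EI
  at E: triangular load, peak 23.5: w₀L³/(45EI) = 522.2/EI
  at D: point load 164 at a = 1.67: Pab(L + b)/(6LEI) = 697/EI
  at E: point load 164 at a = 1.67: Pab(L + a)/(6LEI) = 443.7/EI
  θ_D0 = 1154/EI,  θ_E0 = 966/EI
Flexibility coefficients: a unit moment at one end gives L/(3EI) there and L/(6EI) at the far end, so f₁₁ = f₂₂ = 3.333/EI and f₁₂ = f₂₁ = 1.667/EI.
Compatibility — zero rotation at each built-in end:
  3.333 M_D + 1.667 M_E = 1154
  1.667 M_D + 3.333 M_E = 966
Solving the pair gives M_D = 268.4 kN·m and M_E = 155.6 kN·m (hogging).

M_D = 268.4 kN·m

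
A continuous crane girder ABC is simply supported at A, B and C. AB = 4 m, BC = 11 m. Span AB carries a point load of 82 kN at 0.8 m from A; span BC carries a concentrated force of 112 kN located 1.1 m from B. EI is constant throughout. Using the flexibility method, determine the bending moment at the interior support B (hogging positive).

Insert a hinge at B; M_B is the redundant, and each span becomes simply supported.
End slopes at the hinge B, treating each span as simply supported:
  span AB: point load 82 at a = 0.8: Pab(L + a)/(6LEI) = 41.98/EI
  span BC: point load 112 at a = 1.1: Pab(L + b)/(6LEI) = 386.2/EI
  relative rotation θ_0 = (41.98 + 386.2)/EI = 428.2/EI
A unit hogging moment at B produces rotation L₁/(3EI) + L₂/(3EI) = 5/EI.
Slope continuity at B: θ_0 = M_B·5/EI, so M_B = 428.2/5 = 85.64 kN·m (hogging).

M_B = 85.64 kN·m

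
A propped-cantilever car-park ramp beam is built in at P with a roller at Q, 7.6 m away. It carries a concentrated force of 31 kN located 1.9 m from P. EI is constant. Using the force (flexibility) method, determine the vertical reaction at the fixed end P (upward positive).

Release the roller at Q. Primary structure: cantilever fixed at P.
Deflection at Q on the released cantilever, summing each load's contribution:
  point load 31 at a = 1.9: Pa²(3L − a)/(6EI) = 389.8/EI
Tip deflection under a unit load at Q: L³/(3EI) = 146.3/EI.
The prop prevents deflection at Q: R_Q = δ_0/δ_{QQ} = 389.8/146.3 = 2.664 kN.
Vertical equilibrium: R_P = ΣP − R_Q = 31 − 2.664 = 28.34 kN.

R_P = 28.34 kN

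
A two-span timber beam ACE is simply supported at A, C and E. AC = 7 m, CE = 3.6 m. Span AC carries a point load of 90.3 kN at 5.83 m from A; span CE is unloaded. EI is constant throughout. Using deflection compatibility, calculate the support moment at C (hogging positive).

Release continuity at C by inserting a hinge; the redundant is the internal moment M_C. The primary structure is two simply-supported spans AC and CE.
Rotations at C on the released spans (each span's end-slope, ×1/EI):
  span AC: point load 90.3 at a = 5.83: Pab(L + a)/(6LEI) = 188.2/EI
  relative rotation θ_0 = (188.2 + 0)/EI = 188.2/EI
A unit hogging moment at C produces rotation L₁/(3EI) + L₂/(3EI) = 3.533/EI.
Compatibility: M_C·(L₁+L₂)/(3EI) = θ_0, giving M_C = 53.25 kN·m (hogging).

M_C = 53.25 kN·m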